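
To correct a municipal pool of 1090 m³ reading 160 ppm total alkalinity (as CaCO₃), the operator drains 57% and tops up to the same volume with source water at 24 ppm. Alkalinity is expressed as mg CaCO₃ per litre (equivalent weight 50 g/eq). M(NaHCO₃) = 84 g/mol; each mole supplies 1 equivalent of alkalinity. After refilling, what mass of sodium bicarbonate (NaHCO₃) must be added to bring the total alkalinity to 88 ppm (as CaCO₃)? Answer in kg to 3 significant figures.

10.1 kg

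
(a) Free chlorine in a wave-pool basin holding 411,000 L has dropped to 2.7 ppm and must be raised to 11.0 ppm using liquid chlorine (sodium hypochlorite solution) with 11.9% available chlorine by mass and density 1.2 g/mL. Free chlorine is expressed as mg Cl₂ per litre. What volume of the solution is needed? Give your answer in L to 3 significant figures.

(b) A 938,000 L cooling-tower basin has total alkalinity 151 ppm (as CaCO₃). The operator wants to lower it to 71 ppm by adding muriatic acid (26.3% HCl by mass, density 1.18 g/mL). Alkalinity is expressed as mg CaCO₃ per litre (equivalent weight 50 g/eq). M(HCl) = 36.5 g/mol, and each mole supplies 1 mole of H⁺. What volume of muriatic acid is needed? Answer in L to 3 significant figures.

(a) 23.9 L; (b) 177 L

(a) Chlorine deficit: 11.0 − 2.7 = 8.3 ppm = 8.3 mg/L as Cl₂.
(a) Cl₂ equivalent needed: 8.3 mg/L × 411,000 L = 3,411,000 mg = 3411 g.
(a) Product at 11.9% available chlorine: 3411 / 0.119 = 28,670 g.
(a) Volume at density 1.2 g/mL: 28,670 g ÷ 1.2 g/mL = 23,890 mL.

(b) Alkalinity to neutralize: (151 − 71) = 80 mg/L as CaCO₃ × 938,000 L = 75,040 g as CaCO₃.
(b) Equivalents of H⁺ required: 75,040 ÷ 50 g/eq = 1501 eq = 1501 mol HCl.
(b) Mass of HCl: 1501 × 36.5 = 54,780 g.
(b) Mass of 26.3% solution: 54,780 / 0.263 = 208,300 g.
(b) Volume: 208,300 g ÷ 1.18 g/mL = 176,500 mL.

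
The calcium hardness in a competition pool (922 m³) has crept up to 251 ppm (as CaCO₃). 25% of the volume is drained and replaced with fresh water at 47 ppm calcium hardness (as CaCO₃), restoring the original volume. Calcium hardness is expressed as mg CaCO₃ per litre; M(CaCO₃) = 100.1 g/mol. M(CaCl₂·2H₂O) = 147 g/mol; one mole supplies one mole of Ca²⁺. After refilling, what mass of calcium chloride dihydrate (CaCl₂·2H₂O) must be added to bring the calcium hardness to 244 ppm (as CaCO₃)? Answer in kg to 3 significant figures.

Volume: 922 m³ = 922,000 L.
After draining 25% and refilling: 251 × 0.75 + 47 × 0.25 = 200 ppm.
Deficit to target: 244 − 200 = 44 mg/L.
As CaCO₃: 44 mg/L × 922,000 L = 40,570 g; ÷ 100.1 = 405.3 mol Ca²⁺.
Mass: 405.3 × 147 = 59,580 g.

59.6 kg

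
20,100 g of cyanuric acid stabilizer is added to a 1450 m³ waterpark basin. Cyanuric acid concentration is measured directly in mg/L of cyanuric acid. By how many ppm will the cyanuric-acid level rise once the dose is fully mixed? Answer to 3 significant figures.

Volume: 1450 m³ = 1,450,000 L.
Rise: 20,100 g / 1,450,000 L × 1000 = 13.86 mg/L.

13.9 ppm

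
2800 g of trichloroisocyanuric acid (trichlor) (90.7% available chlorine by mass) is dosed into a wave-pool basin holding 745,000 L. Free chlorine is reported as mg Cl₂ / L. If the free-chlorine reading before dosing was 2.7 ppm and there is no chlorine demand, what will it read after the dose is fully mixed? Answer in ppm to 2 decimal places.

6.11 ppm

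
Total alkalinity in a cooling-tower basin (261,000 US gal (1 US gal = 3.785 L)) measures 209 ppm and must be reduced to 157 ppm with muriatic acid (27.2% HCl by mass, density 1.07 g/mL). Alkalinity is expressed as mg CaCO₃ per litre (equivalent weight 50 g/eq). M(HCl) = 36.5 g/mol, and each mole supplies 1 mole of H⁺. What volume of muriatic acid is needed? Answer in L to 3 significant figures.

Volume: 261,000 US gal × 3.785 L/gal = 987,885 L.
Alkalinity to neutralize: (209 − 157) = 52 mg/L as CaCO₃ × 987,885 L = 51,370 g as CaCO₃.
Equivalents of H⁺ required: 51,370 ÷ 50 g/eq = 1027 eq = 1027 mol HCl.
Mass of HCl: 1027 × 36.5 = 37,500 g.
Mass of 27.2% solution: 37,500 / 0.272 = 137,900 g.
Volume: 137,900 g ÷ 1.07 g/mL = 128,800 mL.

129 L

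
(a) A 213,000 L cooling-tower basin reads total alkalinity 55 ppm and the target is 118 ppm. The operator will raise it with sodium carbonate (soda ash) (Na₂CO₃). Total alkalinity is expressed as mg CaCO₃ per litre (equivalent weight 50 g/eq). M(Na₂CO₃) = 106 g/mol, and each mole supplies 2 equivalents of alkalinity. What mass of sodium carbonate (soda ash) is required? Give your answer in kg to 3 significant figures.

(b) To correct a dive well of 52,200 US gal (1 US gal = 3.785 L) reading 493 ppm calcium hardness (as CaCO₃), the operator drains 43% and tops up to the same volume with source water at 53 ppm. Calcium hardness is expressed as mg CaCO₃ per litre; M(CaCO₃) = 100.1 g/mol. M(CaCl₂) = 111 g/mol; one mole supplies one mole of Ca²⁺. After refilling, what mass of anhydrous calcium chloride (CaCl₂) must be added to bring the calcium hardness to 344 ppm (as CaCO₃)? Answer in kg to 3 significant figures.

(a) 14.2 kg; (b) 8.81 kg

(a) Alkalinity to add: (118 − 55) = 63 mg/L as CaCO₃ × 213,000 L = 13,420 g as CaCO₃.
(a) Equivalents: 13,420 g ÷ 50 g/eq = 268.4 eq.
(a) Each mole of Na₂CO₃ supplies 2 eq, so 268.4 / 2 = 134.2 mol.
(a) Mass: 134.2 mol × 106 g/mol = 14,220 g.

(b) Volume: 52,200 US gal × 3.785 L/gal = 197,577 L.
(b) After draining 43% and refilling: 493 × 0.57 + 53 × 0.43 = 303.8 ppm.
(b) Deficit to target: 344 − 303.8 = 40.2 mg/L.
(b) As CaCO₃: 40.2 mg/L × 197,577 L = 7943 g; ÷ 100.1 = 79.35 mol Ca²⁺.
(b) Mass: 79.35 × 111 = 8807 g.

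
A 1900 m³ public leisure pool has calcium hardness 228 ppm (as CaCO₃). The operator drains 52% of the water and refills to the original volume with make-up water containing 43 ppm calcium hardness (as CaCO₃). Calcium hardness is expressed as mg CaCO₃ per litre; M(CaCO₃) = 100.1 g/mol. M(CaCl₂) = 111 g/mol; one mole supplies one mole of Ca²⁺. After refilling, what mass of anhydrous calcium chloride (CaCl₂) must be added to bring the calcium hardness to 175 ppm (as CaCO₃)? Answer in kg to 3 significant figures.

91.0 kg

Volume: 1900 m³ = 1,900,000 L.
After draining 52% and refilling: 228 × 0.48 + 43 × 0.52 = 131.8 ppm.
Deficit to target: 175 − 131.8 = 43.2 mg/L.
As CaCO₃: 43.2 mg/L × 1,900,000 L = 82,080 g; ÷ 100.1 = 820 mol Ca²⁺.
Mass: 820 × 111 = 91,020 g.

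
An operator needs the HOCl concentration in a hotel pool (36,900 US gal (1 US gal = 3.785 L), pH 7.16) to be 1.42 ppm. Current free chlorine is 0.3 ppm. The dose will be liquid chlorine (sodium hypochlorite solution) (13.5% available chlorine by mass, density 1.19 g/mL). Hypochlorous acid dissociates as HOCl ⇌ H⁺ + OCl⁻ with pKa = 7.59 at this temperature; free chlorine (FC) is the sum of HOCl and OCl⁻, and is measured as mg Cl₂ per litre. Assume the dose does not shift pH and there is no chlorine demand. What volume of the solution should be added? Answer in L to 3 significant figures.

Volume: 36,900 US gal × 3.785 L/gal = 139,666 L.
[OCl⁻]/[HOCl] = 10^(pH − pKa) = 10^(7.16 − 7.59) = 0.3715; fraction as HOCl = 1/(1 + 0.3715) = 0.7291.
Free chlorine required for 1.42 ppm HOCl: 1.42 / 0.7291 = 1.948 ppm.
FC to add: 1.948 − 0.3 = 1.648 mg/L as Cl₂.
Cl₂ equivalent: 1.648 mg/L × 139,666 L = 230.1 g.
Product at 13.5% available Cl: 230.1 / 0.135 = 1705 g.
Volume: 1705 g ÷ 1.19 g/mL = 1432 mL.

1.43 L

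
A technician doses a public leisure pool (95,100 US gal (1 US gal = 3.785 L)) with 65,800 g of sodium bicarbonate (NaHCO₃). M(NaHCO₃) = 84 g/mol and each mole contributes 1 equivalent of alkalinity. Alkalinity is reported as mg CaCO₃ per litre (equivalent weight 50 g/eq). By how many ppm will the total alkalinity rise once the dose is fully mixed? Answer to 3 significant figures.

109 ppm

Volume: 95,100 US gal × 3.785 L/gal = 359,954 L.
Moles of NaHCO₃: 65,800 g ÷ 84 g/mol = 783.3 mol → 783.3 eq of alkalinity.
As CaCO₃: 783.3 eq × 50 g/eq = 39,170 g.
Rise: 39,170 g / 359,954 L × 1000 = 108.8 mg/L.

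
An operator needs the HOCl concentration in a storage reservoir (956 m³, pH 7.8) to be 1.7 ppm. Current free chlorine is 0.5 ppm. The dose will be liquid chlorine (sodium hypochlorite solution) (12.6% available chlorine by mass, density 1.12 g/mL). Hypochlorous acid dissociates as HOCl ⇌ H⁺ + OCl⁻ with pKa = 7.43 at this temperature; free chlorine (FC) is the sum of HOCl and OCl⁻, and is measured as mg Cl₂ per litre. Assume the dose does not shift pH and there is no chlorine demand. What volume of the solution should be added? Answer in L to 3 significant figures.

35.1 L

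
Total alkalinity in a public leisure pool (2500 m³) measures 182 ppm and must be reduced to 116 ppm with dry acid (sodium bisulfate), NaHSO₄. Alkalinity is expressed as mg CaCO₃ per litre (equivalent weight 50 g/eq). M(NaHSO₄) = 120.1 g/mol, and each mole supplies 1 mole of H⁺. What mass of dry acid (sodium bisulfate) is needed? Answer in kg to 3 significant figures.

396 kg

Volume: 2500 m³ = 2,500,000 L.
Alkalinity to neutralize: (182 − 116) = 66 mg/L as CaCO₃ × 2,500,000 L = 165,000 g as CaCO₃.
Equivalents of H⁺ required: 165,000 ÷ 50 g/eq = 3300 eq = 3300 mol NaHSO₄.
Mass of NaHSO₄: 3300 × 120.1 = 396,300 g.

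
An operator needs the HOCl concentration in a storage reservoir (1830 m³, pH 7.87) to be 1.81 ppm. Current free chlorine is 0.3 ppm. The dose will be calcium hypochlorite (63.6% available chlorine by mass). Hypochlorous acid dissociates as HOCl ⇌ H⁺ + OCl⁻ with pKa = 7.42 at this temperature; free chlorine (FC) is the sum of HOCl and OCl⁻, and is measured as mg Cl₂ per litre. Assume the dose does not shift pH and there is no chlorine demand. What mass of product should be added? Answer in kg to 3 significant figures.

Volume: 1830 m³ = 1,830,000 L.
[OCl⁻]/[HOCl] = 10^(pH − pKa) = 10^(7.87 − 7.42) = 2.818; fraction as HOCl = 1/(1 + 2.818) = 0.2619.
Free chlorine required for 1.81 ppm HOCl: 1.81 / 0.2619 = 6.911 ppm.
FC to add: 6.911 − 0.3 = 6.611 mg/L as Cl₂.
Cl₂ equivalent: 6.611 mg/L × 1,830,000 L = 12,100 g.
Product at 63.6% available Cl: 12,100 / 0.636 = 19,020 g.

19.0 kg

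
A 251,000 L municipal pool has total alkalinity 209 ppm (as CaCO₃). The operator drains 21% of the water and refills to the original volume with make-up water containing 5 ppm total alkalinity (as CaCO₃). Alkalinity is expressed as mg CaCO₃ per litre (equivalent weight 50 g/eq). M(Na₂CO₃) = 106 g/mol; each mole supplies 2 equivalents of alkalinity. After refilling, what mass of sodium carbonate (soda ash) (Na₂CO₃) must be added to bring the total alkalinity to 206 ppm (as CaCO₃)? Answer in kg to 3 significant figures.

After draining 21% and refilling: 209 × 0.79 + 5 × 0.21 = 166.16 ppm.
Deficit to target: 206 − 166.16 = 39.84 mg/L.
As CaCO₃: 39.84 mg/L × 251,000 L = 10,000 g; ÷ 50 g/eq ÷ 2 = 100 mol Na₂CO₃.
Mass: 100 × 106 = 10,600 g.

10.6 kg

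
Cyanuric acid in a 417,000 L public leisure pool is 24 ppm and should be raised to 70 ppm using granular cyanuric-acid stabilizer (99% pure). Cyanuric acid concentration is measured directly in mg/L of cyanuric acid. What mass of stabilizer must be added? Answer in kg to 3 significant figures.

19.4 kg

CYA to add: (70 − 24) = 46 mg/L × 417,000 L = 19,180 g cyanuric acid.
At 99% purity: 19,180 / 0.99 = 19,380 g product.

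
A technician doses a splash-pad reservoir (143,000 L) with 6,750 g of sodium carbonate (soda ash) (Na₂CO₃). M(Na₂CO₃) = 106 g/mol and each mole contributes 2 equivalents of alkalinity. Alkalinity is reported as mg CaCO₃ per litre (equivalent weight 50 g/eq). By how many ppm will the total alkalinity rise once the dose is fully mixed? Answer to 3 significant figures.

Moles of Na₂CO₃: 6,750 g ÷ 106 g/mol = 63.68 mol → 127.4 eq of alkalinity.
As CaCO₃: 127.4 eq × 50 g/eq = 6368 g.
Rise: 6368 g / 143,000 L × 1000 = 44.53 mg/L.

44.5 ppm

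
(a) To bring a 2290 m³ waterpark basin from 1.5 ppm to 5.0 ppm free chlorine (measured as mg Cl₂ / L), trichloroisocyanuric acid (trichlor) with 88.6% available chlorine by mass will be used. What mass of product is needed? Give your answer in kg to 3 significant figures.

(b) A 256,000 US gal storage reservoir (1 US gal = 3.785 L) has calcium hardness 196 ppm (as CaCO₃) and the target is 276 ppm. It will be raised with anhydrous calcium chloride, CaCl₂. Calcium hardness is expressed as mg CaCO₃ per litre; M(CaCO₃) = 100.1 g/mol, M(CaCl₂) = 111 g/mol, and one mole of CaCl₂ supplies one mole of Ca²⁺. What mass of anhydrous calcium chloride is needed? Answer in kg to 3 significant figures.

(a) 9.05 kg; (b) 86.0 kg

(a) Volume: 2290 m³ = 2,290,000 L.
(a) Chlorine deficit: 5.0 − 1.5 = 3.5 ppm = 3.5 mg/L as Cl₂.
(a) Cl₂ equivalent needed: 3.5 mg/L × 2,290,000 L = 8,015,000 mg = 8015 g.
(a) Product at 88.6% available chlorine: 8015 / 0.886 = 9046 g.

(b) Volume: 256,000 US gal × 3.785 L/gal = 968,960 L.
(b) Hardness to add: (276 − 196) = 80 mg/L as CaCO₃ × 968,960 L = 77,520 g as CaCO₃.
(b) Moles of Ca²⁺ (1 mol Ca²⁺ ≡ 1 mol CaCO₃): 77,520 / 100.1 g/mol = 774.4 mol.
(b) Mass of CaCl₂: 774.4 × 111 = 85,960 g.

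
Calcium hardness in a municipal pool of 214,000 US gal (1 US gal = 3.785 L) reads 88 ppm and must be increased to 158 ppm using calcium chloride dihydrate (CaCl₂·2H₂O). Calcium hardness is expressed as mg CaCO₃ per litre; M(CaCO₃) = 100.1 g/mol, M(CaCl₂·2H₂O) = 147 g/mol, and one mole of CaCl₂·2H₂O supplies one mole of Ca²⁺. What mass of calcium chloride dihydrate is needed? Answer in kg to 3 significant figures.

83.3 kg

Volume: 214,000 US gal × 3.785 L/gal = 809,990 L.
Hardness to add: (158 − 88) = 70 mg/L as CaCO₃ × 809,990 L = 56,700 g as CaCO₃.
Moles of Ca²⁺ (1 mol Ca²⁺ ≡ 1 mol CaCO₃): 56,700 / 100.1 g/mol = 566.4 mol.
Mass of CaCl₂·2H₂O: 566.4 × 147 = 83,260 g.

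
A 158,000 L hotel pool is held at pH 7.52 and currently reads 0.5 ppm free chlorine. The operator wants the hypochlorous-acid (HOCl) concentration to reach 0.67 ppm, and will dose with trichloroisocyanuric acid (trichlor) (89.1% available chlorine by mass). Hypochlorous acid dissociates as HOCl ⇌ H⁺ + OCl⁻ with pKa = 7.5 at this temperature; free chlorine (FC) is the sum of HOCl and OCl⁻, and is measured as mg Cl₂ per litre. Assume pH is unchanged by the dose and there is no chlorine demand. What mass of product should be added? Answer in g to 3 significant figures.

[OCl⁻]/[HOCl] = 10^(pH − pKa) = 10^(7.52 − 7.5) = 1.047; fraction as HOCl = 1/(1 + 1.047) = 0.4885.
Free chlorine required for 0.67 ppm HOCl: 0.67 / 0.4885 = 1.372 ppm.
FC to add: 1.372 − 0.5 = 0.8716 mg/L as Cl₂.
Cl₂ equivalent: 0.8716 mg/L × 158,000 L = 137.7 g.
Product at 89.1% available Cl: 137.7 / 0.891 = 154.6 g.

155 g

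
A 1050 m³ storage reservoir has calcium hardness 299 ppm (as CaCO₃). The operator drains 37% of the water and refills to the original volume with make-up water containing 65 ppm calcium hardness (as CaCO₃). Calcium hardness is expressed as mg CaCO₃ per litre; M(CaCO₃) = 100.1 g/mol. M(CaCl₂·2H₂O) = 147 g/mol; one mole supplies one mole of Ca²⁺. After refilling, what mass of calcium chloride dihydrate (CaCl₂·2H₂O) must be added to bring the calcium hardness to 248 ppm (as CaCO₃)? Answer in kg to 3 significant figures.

Volume: 1050 m³ = 1,050,000 L.
After draining 37% and refilling: 299 × 0.63 + 65 × 0.37 = 212.42 ppm.
Deficit to target: 248 − 212.42 = 35.58 mg/L.
As CaCO₃: 35.58 mg/L × 1,050,000 L = 37,360 g; ÷ 100.1 = 373.2 mol Ca²⁺.
Mass: 373.2 × 147 = 54,860 g.

54.9 kg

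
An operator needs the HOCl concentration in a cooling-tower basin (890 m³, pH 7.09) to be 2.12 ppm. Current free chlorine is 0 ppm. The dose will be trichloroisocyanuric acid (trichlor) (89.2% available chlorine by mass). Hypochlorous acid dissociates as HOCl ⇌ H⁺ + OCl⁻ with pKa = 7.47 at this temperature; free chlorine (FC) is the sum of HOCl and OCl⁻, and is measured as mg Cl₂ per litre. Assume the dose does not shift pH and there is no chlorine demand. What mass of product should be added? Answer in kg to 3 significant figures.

Volume: 890 m³ = 890,000 L.
[OCl⁻]/[HOCl] = 10^(pH − pKa) = 10^(7.09 − 7.47) = 0.4169; fraction as HOCl = 1/(1 + 0.4169) = 0.7058.
Free chlorine required for 2.12 ppm HOCl: 2.12 / 0.7058 = 3.004 ppm.
FC to add: 3.004 − 0 = 3.004 mg/L as Cl₂.
Cl₂ equivalent: 3.004 mg/L × 890,000 L = 2673 g.
Product at 89.2% available Cl: 2673 / 0.892 = 2997 g.

3.00 kg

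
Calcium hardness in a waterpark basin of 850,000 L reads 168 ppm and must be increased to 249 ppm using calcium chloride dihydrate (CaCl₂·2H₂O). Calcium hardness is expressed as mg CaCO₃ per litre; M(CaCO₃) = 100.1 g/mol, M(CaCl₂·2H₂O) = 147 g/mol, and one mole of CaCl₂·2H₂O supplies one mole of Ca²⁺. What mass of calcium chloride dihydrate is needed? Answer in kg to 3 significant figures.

Hardness to add: (249 − 168) = 81 mg/L as CaCO₃ × 850,000 L = 68,850 g as CaCO₃.
Moles of Ca²⁺ (1 mol Ca²⁺ ≡ 1 mol CaCO₃): 68,850 / 100.1 g/mol = 687.8 mol.
Mass of CaCl₂·2H₂O: 687.8 × 147 = 101,100 g.

101 kg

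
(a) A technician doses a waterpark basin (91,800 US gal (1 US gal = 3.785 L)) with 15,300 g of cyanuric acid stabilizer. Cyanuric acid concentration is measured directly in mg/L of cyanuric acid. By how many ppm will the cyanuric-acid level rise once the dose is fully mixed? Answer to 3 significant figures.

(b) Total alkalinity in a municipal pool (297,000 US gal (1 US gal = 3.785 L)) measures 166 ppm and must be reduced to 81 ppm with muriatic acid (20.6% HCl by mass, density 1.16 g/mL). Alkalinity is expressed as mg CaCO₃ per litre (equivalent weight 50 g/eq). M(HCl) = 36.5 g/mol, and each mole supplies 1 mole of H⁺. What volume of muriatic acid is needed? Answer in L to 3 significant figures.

(a) Volume: 91,800 US gal × 3.785 L/gal = 347,463 L.
(a) Rise: 15,300 g / 347,463 L × 1000 = 44.03 mg/L.

(b) Volume: 297,000 US gal × 3.785 L/gal = 1,124,145 L.
(b) Alkalinity to neutralize: (166 − 81) = 85 mg/L as CaCO₃ × 1,124,145 L = 95,550 g as CaCO₃.
(b) Equivalents of H⁺ required: 95,550 ÷ 50 g/eq = 1911 eq = 1911 mol HCl.
(b) Mass of HCl: 1911 × 36.5 = 69,750 g.
(b) Mass of 20.6% solution: 69,750 / 0.206 = 338,600 g.
(b) Volume: 338,600 g ÷ 1.16 g/mL = 291,900 mL.

(a) 44.0 ppm; (b) 292 L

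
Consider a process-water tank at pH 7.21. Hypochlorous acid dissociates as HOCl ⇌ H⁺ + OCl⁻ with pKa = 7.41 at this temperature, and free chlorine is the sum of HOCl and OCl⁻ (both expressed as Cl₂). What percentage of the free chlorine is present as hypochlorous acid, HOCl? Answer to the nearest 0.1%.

61.3%

[OCl⁻]/[HOCl] = 10^(pH − pKa) = 10^(7.21 − 7.41) = 10^-0.20 = 0.631.
Fraction as HOCl = 1 / (1 + 0.631) = 0.6131.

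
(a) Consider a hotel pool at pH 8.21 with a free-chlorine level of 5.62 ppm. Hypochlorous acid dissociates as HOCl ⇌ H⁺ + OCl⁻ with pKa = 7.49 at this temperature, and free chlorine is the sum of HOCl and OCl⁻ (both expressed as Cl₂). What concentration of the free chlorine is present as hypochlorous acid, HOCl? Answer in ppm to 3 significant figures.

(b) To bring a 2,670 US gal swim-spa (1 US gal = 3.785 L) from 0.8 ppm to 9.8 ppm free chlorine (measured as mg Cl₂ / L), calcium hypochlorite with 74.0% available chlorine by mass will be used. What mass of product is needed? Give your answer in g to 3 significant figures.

(a) [OCl⁻]/[HOCl] = 10^(pH − pKa) = 10^(8.21 − 7.49) = 10^0.72 = 5.248.
(a) Fraction as HOCl = 1 / (1 + 5.248) = 0.16.
(a) HOCl = 0.16 × 5.62 ppm = 0.8995 ppm.

(b) Volume: 2,670 US gal × 3.785 L/gal = 10,106 L.
(b) Chlorine deficit: 9.8 − 0.8 = 9 ppm = 9 mg/L as Cl₂.
(b) Cl₂ equivalent needed: 9 mg/L × 10,106 L = 90,950 mg = 90.95 g.
(b) Product at 74.0% available chlorine: 90.95 / 0.74 = 122.9 g.

(a) 0.899 ppm; (b) 123 g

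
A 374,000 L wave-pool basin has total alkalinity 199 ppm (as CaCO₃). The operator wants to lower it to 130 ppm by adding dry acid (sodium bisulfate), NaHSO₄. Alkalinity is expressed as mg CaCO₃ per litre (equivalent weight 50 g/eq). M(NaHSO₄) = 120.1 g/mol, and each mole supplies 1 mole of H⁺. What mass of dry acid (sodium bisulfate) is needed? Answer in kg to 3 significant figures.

Alkalinity to neutralize: (199 − 130) = 69 mg/L as CaCO₃ × 374,000 L = 25,810 g as CaCO₃.
Equivalents of H⁺ required: 25,810 ÷ 50 g/eq = 516.1 eq = 516.1 mol NaHSO₄.
Mass of NaHSO₄: 516.1 × 120.1 = 61,990 g.

62.0 kg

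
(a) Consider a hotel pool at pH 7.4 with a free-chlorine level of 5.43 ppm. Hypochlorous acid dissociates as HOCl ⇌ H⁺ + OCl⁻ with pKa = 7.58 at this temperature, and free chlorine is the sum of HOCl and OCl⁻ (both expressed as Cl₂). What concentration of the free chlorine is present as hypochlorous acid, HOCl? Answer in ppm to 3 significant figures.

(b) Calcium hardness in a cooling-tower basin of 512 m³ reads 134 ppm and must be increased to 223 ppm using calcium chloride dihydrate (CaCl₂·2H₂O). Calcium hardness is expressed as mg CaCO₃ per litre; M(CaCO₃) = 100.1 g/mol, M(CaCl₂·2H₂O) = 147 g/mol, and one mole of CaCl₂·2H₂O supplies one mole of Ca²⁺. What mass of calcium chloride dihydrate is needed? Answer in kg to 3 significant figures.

(a) 3.27 ppm; (b) 66.9 kg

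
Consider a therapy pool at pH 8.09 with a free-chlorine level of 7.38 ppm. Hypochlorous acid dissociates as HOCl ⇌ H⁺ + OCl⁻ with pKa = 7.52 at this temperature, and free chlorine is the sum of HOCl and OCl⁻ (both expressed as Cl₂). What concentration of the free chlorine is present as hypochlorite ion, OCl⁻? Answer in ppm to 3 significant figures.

[OCl⁻]/[HOCl] = 10^(pH − pKa) = 10^(8.09 − 7.52) = 10^0.57 = 3.715.
Fraction as HOCl = 1 / (1 + 3.715) = 0.2121.
OCl⁻ = (1 − 0.2121) × 7.38 ppm = 5.815 ppm.

5.81 ppm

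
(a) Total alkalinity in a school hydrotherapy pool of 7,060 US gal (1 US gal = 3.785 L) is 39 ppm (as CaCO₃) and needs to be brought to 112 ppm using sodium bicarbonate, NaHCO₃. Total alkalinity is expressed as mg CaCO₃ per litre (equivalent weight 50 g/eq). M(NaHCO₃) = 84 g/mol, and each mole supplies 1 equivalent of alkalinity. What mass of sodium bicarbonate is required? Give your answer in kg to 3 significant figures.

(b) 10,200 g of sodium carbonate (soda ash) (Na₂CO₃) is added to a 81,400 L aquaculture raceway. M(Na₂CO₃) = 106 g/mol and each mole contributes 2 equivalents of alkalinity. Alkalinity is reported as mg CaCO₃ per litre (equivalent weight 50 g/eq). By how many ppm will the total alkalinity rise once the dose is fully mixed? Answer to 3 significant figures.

(a) Volume: 7,060 US gal × 3.785 L/gal = 26,722 L.
(a) Alkalinity to add: (112 − 39) = 73 mg/L as CaCO₃ × 26,722 L = 1951 g as CaCO₃.
(a) Equivalents: 1951 g ÷ 50 g/eq = 39.01 eq.
(a) NaHCO₃ supplies 1 eq per mole → 39.01 mol.
(a) Mass: 39.01 mol × 84 g/mol = 3277 g.

(b) Moles of Na₂CO₃: 10,200 g ÷ 106 g/mol = 96.23 mol → 192.5 eq of alkalinity.
(b) As CaCO₃: 192.5 eq × 50 g/eq = 9623 g.
(b) Rise: 9623 g / 81,400 L × 1000 = 118.2 mg/L.

(a) 3.28 kg; (b) 118 ppm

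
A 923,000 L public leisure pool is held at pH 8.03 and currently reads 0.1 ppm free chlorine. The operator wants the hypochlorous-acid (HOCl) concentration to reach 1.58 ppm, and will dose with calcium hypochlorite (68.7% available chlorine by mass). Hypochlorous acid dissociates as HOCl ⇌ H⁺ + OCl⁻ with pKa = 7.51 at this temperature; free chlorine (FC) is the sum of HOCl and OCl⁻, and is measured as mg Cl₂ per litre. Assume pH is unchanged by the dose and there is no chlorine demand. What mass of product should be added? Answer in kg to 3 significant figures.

9.02 kg

[OCl⁻]/[HOCl] = 10^(pH − pKa) = 10^(8.03 − 7.51) = 3.311; fraction as HOCl = 1/(1 + 3.311) = 0.2319.
Free chlorine required for 1.58 ppm HOCl: 1.58 / 0.2319 = 6.812 ppm.
FC to add: 6.812 − 0.1 = 6.712 mg/L as Cl₂.
Cl₂ equivalent: 6.712 mg/L × 923,000 L = 6195 g.
Product at 68.7% available Cl: 6195 / 0.687 = 9018 g.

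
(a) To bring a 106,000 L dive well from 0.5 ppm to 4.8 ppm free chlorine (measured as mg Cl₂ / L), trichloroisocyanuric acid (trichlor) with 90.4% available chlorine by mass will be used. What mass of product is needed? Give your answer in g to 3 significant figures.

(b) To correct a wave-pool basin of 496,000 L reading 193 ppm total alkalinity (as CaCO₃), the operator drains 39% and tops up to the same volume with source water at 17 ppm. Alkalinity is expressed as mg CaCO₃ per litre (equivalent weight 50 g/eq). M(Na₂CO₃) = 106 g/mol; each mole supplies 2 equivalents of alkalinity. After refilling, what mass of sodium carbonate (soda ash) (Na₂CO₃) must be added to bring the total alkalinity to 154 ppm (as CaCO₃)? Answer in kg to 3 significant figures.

(a) 504 g; (b) 15.6 kg

(a) Chlorine deficit: 4.8 − 0.5 = 4.3 ppm = 4.3 mg/L as Cl₂.
(a) Cl₂ equivalent needed: 4.3 mg/L × 106,000 L = 455,800 mg = 455.8 g.
(a) Product at 90.4% available chlorine: 455.8 / 0.904 = 504.2 g.

(b) After draining 39% and refilling: 193 × 0.61 + 17 × 0.39 = 124.36 ppm.
(b) Deficit to target: 154 − 124.36 = 29.64 mg/L.
(b) As CaCO₃: 29.64 mg/L × 496,000 L = 14,700 g; ÷ 50 g/eq ÷ 2 = 147 mol Na₂CO₃.
(b) Mass: 147 × 106 = 15,580 g.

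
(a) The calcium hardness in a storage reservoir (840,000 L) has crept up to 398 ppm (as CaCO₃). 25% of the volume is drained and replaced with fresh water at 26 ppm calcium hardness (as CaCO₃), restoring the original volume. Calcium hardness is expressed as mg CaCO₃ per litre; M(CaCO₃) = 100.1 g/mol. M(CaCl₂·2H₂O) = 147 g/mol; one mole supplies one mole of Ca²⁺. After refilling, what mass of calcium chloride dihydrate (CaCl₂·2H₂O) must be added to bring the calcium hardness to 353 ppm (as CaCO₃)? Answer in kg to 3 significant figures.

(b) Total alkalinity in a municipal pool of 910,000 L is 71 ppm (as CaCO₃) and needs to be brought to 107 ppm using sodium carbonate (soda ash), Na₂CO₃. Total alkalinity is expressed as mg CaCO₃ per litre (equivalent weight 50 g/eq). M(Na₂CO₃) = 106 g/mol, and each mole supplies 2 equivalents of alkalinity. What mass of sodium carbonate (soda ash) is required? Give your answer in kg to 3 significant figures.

(a) 59.2 kg; (b) 34.7 kg

(a) After draining 25% and refilling: 398 × 0.75 + 26 × 0.25 = 305 ppm.
(a) Deficit to target: 353 − 305 = 48 mg/L.
(a) As CaCO₃: 48 mg/L × 840,000 L = 40,320 g; ÷ 100.1 = 402.8 mol Ca²⁺.
(a) Mass: 402.8 × 147 = 59,210 g.

(b) Alkalinity to add: (107 − 71) = 36 mg/L as CaCO₃ × 910,000 L = 32,760 g as CaCO₃.
(b) Equivalents: 32,760 g ÷ 50 g/eq = 655.2 eq.
(b) Each mole of Na₂CO₃ supplies 2 eq, so 655.2 / 2 = 327.6 mol.
(b) Mass: 327.6 mol × 106 g/mol = 34,730 g.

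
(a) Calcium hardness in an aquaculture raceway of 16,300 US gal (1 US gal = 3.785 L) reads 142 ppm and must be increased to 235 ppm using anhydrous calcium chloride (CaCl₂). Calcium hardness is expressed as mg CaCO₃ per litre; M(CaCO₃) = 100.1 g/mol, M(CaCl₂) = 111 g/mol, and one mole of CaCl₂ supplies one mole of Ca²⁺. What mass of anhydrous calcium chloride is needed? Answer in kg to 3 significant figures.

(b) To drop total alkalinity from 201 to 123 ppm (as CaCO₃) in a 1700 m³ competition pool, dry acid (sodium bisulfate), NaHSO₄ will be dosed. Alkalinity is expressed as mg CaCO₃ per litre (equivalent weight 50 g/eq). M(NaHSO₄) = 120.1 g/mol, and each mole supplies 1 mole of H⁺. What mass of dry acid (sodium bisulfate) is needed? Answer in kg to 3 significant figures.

(a) 6.36 kg; (b) 319 kg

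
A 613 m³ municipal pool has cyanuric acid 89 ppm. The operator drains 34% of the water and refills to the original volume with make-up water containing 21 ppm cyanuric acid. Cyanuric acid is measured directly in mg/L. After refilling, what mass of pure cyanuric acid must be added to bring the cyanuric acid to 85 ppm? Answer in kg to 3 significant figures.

11.7 kg

Volume: 613 m³ = 613,000 L.
After draining 34% and refilling: 89 × 0.66 + 21 × 0.34 = 65.88 ppm.
Deficit to target: 85 − 65.88 = 19.12 mg/L.
Mass: 19.12 mg/L × 613,000 L = 11,720 g cyanuric acid.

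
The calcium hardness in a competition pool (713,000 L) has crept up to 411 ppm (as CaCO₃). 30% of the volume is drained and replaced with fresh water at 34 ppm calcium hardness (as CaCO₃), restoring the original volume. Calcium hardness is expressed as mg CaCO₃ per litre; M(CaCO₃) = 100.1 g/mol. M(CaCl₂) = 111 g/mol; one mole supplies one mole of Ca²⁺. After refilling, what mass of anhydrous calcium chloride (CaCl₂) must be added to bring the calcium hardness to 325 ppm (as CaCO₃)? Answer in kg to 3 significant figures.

After draining 30% and refilling: 411 × 0.70 + 34 × 0.30 = 297.9 ppm.
Deficit to target: 325 − 297.9 = 27.1 mg/L.
As CaCO₃: 27.1 mg/L × 713,000 L = 19,320 g; ÷ 100.1 = 193 mol Ca²⁺.
Mass: 193 × 111 = 21,430 g.

21.4 kg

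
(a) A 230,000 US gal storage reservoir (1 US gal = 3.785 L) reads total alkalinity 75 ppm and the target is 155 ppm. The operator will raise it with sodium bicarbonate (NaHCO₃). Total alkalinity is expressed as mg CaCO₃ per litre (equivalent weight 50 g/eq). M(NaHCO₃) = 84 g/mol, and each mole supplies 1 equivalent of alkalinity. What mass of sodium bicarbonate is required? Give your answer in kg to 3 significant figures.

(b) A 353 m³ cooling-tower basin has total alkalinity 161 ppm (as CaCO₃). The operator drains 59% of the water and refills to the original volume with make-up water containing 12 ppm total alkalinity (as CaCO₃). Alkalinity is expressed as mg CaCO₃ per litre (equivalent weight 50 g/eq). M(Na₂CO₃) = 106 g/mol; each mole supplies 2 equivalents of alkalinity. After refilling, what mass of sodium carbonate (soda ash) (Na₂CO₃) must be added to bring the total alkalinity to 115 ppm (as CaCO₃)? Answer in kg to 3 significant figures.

(a) 117 kg; (b) 15.7 kg

(a) Volume: 230,000 US gal × 3.785 L/gal = 870,550 L.
(a) Alkalinity to add: (155 − 75) = 80 mg/L as CaCO₃ × 870,550 L = 69,640 g as CaCO₃.
(a) Equivalents: 69,640 g ÷ 50 g/eq = 1393 eq.
(a) NaHCO₃ supplies 1 eq per mole → 1393 mol.
(a) Mass: 1393 mol × 84 g/mol = 117,000 g.

(b) Volume: 353 m³ = 353,000 L.
(b) After draining 59% and refilling: 161 × 0.41 + 12 × 0.59 = 73.09 ppm.
(b) Deficit to target: 115 − 73.09 = 41.91 mg/L.
(b) As CaCO₃: 41.91 mg/L × 353,000 L = 14,790 g; ÷ 50 g/eq ÷ 2 = 147.9 mol Na₂CO₃.
(b) Mass: 147.9 × 106 = 15,680 g.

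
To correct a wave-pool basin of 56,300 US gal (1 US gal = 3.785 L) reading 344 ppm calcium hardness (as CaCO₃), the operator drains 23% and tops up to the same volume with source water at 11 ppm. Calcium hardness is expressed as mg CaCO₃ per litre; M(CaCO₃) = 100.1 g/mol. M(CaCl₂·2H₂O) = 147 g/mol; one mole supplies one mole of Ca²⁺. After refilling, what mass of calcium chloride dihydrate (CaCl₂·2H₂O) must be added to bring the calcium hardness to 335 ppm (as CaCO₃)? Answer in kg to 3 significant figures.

Volume: 56,300 US gal × 3.785 L/gal = 213,096 L.
After draining 23% and refilling: 344 × 0.77 + 11 × 0.23 = 267.41 ppm.
Deficit to target: 335 − 267.41 = 67.59 mg/L.
As CaCO₃: 67.59 mg/L × 213,096 L = 14,400 g; ÷ 100.1 = 143.9 mol Ca²⁺.
Mass: 143.9 × 147 = 21,150 g.

21.2 kg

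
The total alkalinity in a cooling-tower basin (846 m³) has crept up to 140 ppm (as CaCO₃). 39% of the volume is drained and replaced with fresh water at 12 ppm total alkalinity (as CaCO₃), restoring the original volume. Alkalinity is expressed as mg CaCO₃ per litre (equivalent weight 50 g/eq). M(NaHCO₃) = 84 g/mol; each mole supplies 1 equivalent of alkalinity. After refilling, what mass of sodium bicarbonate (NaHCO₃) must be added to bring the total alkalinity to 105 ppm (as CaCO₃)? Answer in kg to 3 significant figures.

Volume: 846 m³ = 846,000 L.
After draining 39% and refilling: 140 × 0.61 + 12 × 0.39 = 90.08 ppm.
Deficit to target: 105 − 90.08 = 14.92 mg/L.
As CaCO₃: 14.92 mg/L × 846,000 L = 12,620 g; ÷ 50 g/eq ÷ 1 = 252.4 mol NaHCO₃.
Mass: 252.4 × 84 = 21,210 g.

21.2 kg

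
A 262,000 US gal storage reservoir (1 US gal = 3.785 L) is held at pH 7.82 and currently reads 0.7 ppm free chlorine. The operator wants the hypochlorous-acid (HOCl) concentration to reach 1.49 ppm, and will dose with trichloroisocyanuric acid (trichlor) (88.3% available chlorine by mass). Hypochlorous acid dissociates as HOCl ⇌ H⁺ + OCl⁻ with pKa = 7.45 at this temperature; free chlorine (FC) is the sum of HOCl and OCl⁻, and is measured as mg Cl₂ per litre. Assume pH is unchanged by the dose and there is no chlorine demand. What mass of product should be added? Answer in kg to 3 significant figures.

4.81 kg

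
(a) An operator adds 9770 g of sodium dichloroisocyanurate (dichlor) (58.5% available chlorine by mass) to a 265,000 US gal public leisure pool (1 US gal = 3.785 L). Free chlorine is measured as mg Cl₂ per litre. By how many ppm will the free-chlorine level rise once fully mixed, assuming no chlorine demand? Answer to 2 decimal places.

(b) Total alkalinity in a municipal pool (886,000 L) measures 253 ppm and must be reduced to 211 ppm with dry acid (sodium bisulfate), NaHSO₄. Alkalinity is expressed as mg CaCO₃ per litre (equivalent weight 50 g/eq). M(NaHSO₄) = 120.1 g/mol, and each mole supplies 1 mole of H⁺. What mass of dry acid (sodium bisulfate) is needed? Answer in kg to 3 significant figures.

(a) Volume: 265,000 US gal × 3.785 L/gal = 1,003,025 L.
(a) Available chlorine delivered: 9770 g × 0.585 = 5715 g as Cl₂.
(a) Concentration rise: 5715 g / 1,003,025 L = 5.698 mg/L = 5.70 ppm.

(b) Alkalinity to neutralize: (253 − 211) = 42 mg/L as CaCO₃ × 886,000 L = 37,210 g as CaCO₃.
(b) Equivalents of H⁺ required: 37,210 ÷ 50 g/eq = 744.2 eq = 744.2 mol NaHSO₄.
(b) Mass of NaHSO₄: 744.2 × 120.1 = 89,380 g.

(a) 5.70 ppm; (b) 89.4 kg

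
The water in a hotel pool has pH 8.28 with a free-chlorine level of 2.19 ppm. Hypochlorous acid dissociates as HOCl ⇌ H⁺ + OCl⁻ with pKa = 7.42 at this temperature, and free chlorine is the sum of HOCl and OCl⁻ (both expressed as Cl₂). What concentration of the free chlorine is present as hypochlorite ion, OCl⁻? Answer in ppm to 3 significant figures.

1.92 ppm

[OCl⁻]/[HOCl] = 10^(pH − pKa) = 10^(8.28 − 7.42) = 10^0.86 = 7.244.
Fraction as HOCl = 1 / (1 + 7.244) = 0.1213.
OCl⁻ = (1 − 0.1213) × 2.19 ppm = 1.924 ppm.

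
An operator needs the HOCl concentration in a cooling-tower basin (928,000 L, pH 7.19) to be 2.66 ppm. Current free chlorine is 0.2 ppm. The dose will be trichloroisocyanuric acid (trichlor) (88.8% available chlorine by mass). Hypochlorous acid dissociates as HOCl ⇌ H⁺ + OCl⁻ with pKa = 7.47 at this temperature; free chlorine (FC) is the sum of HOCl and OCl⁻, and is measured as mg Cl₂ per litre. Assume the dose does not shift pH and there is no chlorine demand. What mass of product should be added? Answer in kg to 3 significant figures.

[OCl⁻]/[HOCl] = 10^(pH − pKa) = 10^(7.19 − 7.47) = 0.5248; fraction as HOCl = 1/(1 + 0.5248) = 0.6558.
Free chlorine required for 2.66 ppm HOCl: 2.66 / 0.6558 = 4.056 ppm.
FC to add: 4.056 − 0.2 = 3.856 mg/L as Cl₂.
Cl₂ equivalent: 3.856 mg/L × 928,000 L = 3578 g.
Product at 88.8% available Cl: 3578 / 0.888 = 4030 g.

4.03 kg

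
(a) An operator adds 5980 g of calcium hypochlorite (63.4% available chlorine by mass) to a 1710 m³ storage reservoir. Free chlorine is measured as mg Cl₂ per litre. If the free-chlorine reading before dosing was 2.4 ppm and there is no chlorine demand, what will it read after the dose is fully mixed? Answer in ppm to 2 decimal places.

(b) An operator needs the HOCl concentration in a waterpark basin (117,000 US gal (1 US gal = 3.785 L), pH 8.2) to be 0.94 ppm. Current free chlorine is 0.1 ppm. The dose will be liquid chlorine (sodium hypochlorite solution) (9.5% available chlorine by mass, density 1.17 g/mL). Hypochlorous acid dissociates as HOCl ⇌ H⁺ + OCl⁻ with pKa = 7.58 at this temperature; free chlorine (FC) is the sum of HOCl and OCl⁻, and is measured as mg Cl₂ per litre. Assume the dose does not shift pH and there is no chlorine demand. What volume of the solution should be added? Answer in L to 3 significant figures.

(a) Volume: 1710 m³ = 1,710,000 L.
(a) Available chlorine delivered: 5980 g × 0.634 = 3791 g as Cl₂.
(a) Concentration rise: 3791 g / 1,710,000 L = 2.217 mg/L = 2.22 ppm.
(a) Final FC: 2.4 + 2.22 = 4.62 ppm.

(b) Volume: 117,000 US gal × 3.785 L/gal = 442,845 L.
(b) [OCl⁻]/[HOCl] = 10^(pH − pKa) = 10^(8.2 − 7.58) = 4.169; fraction as HOCl = 1/(1 + 4.169) = 0.1935.
(b) Free chlorine required for 0.94 ppm HOCl: 0.94 / 0.1935 = 4.859 ppm.
(b) FC to add: 4.859 − 0.1 = 4.759 mg/L as Cl₂.
(b) Cl₂ equivalent: 4.759 mg/L × 442,845 L = 2107 g.
(b) Product at 9.5% available Cl: 2107 / 0.095 = 22,180 g.
(b) Volume: 22,180 g ÷ 1.17 g/mL = 18,960 mL.

(a) 4.62 ppm; (b) 19.0 L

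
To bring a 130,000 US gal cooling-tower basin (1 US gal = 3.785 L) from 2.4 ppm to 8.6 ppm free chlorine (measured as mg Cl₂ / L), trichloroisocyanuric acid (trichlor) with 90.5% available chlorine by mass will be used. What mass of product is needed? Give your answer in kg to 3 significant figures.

3.37 kg

Volume: 130,000 US gal × 3.785 L/gal = 492,050 L.
Chlorine deficit: 8.6 − 2.4 = 6.2 ppm = 6.2 mg/L as Cl₂.
Cl₂ equivalent needed: 6.2 mg/L × 492,050 L = 3,051,000 mg = 3051 g.
Product at 90.5% available chlorine: 3051 / 0.905 = 3371 g.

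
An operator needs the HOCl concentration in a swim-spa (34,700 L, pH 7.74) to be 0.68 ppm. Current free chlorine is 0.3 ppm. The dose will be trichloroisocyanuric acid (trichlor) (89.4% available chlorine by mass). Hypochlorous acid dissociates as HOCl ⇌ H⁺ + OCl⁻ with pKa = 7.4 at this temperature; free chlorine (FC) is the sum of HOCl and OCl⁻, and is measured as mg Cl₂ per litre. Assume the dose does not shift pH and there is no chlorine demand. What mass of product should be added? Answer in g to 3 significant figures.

[OCl⁻]/[HOCl] = 10^(pH − pKa) = 10^(7.74 − 7.4) = 2.188; fraction as HOCl = 1/(1 + 2.188) = 0.3137.
Free chlorine required for 0.68 ppm HOCl: 0.68 / 0.3137 = 2.168 ppm.
FC to add: 2.168 − 0.3 = 1.868 mg/L as Cl₂.
Cl₂ equivalent: 1.868 mg/L × 34,700 L = 64.81 g.
Product at 89.4% available Cl: 64.81 / 0.894 = 72.49 g.

72.5 g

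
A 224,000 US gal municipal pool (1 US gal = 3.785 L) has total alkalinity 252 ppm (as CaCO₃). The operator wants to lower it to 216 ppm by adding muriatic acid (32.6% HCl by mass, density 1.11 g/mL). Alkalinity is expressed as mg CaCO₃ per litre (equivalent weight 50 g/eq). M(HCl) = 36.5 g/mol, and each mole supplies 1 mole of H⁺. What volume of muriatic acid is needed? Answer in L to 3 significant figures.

Volume: 224,000 US gal × 3.785 L/gal = 847,840 L.
Alkalinity to neutralize: (252 − 216) = 36 mg/L as CaCO₃ × 847,840 L = 30,520 g as CaCO₃.
Equivalents of H⁺ required: 30,520 ÷ 50 g/eq = 610.4 eq = 610.4 mol HCl.
Mass of HCl: 610.4 × 36.5 = 22,280 g.
Mass of 32.6% solution: 22,280 / 0.326 = 68,350 g.
Volume: 68,350 g ÷ 1.11 g/mL = 61,570 mL.

61.6 L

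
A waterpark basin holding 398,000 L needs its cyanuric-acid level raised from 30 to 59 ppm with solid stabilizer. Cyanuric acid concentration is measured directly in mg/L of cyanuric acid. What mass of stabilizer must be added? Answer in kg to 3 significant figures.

11.5 kg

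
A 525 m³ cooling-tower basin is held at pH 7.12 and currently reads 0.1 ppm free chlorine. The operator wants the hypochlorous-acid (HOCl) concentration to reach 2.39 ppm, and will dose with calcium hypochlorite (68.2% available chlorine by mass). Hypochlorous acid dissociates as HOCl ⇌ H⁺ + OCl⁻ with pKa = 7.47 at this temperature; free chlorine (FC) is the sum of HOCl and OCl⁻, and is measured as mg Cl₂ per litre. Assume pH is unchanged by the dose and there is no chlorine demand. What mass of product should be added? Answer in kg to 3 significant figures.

Volume: 525 m³ = 525,000 L.
[OCl⁻]/[HOCl] = 10^(pH − pKa) = 10^(7.12 − 7.47) = 0.4467; fraction as HOCl = 1/(1 + 0.4467) = 0.6912.
Free chlorine required for 2.39 ppm HOCl: 2.39 / 0.6912 = 3.458 ppm.
FC to add: 3.458 − 0.1 = 3.358 mg/L as Cl₂.
Cl₂ equivalent: 3.358 mg/L × 525,000 L = 1763 g.
Product at 68.2% available Cl: 1763 / 0.682 = 2585 g.

2.58 kg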